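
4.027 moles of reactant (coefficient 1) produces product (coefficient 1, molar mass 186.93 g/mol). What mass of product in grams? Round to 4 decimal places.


Use the coefficient ratio to convert reactant moles to product moles, then multiply by the product's molar mass.
moles_P = moles_R * (coeff_P / coeff_R) = 4.027 * (1/1) = 4.027
mass_P = moles_P * M_P = 4.027 * 186.93
mass_P = 752.76711 g, rounded to 4 dp:

752.7671 g


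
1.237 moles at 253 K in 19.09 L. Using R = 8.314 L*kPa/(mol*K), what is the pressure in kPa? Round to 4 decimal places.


PV = nRT, solve for P = nRT / V.
nRT = 1.237 * 8.314 * 253 = 2601.9578
P = 2601.9578 / 19.09
P = 136.29951807 kPa, rounded to 4 dp:

136.2995 kPa


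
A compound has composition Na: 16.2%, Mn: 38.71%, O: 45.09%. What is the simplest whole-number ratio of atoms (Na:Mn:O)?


Assume 100 g of compound, divide each mass% by atomic mass to get moles, then normalize by the smallest to get a raw atom ratio.
Moles per 100 g: Na: 16.2/22.99 = 0.7047, Mn: 38.71/54.938 = 0.7046, O: 45.09/15.999 = 2.8183
Raw ratio (divide by min = 0.7046): Na: 1.0, Mn: 1.0, O: 4.0
Multiply by 1 to clear fractions: Na: 1.0 ~= 1, Mn: 1.0 ~= 1, O: 4.0 ~= 4
Reduce by GCD to get the simplest whole-number ratio:

1:1:4


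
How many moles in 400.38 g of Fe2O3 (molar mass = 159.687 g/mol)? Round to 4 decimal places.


n = mass / M
n = 400.38 / 159.687
n = 2.50727987 mol, rounded to 4 dp:

2.5073 mol


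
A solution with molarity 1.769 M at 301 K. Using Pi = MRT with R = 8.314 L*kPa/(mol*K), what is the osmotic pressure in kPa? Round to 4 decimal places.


Osmotic pressure (van't Hoff): Pi = M*R*T.
RT = 8.314 * 301 = 2502.514
Pi = 1.769 * 2502.514
Pi = 4426.947266 kPa, rounded to 4 dp:

4426.9473 kPa


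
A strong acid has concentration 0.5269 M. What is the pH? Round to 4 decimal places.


A strong acid dissociates completely, so [H+] equals the given concentration.
pH = -log10([H+]) = -log10(0.5269)
pH = 0.2782718, rounded to 4 dp:

0.2783


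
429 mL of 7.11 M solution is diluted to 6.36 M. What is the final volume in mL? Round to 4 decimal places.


Dilution: M1*V1 = M2*V2, solve for V2.
V2 = M1*V1 / M2
V2 = 7.11 * 429 / 6.36
V2 = 3050.19 / 6.36
V2 = 479.58962264 mL, rounded to 4 dp:

479.5896 mL


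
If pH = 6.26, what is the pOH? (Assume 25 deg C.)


At 25 deg C, pH + pOH = 14.
pOH = 14 - pH = 14 - 6.26
pOH = 7.74:

7.74


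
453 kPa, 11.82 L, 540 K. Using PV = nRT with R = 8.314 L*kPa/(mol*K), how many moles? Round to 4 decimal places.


PV = nRT, solve for n = PV / (RT).
PV = 453 * 11.82 = 5354.46
RT = 8.314 * 540 = 4489.56
n = 5354.46 / 4489.56
n = 1.19264694 mol, rounded to 4 dp:

1.1926 mol


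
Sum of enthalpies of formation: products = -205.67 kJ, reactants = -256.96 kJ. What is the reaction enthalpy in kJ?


dH_rxn = sum(dH_f products) - sum(dH_f reactants)
dH_rxn = -205.67 - (-256.96)
dH_rxn = 51.29 kJ:

51.29 kJ


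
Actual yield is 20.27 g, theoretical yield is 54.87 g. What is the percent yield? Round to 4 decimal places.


% yield = 100 * actual / theoretical
% yield = 100 * 20.27 / 54.87
% yield = 36.94186258 %, rounded to 4 dp:

36.9419 %


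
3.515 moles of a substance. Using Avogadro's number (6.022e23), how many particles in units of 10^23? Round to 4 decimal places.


N = n * NA, then divide by 1e23 for the requested units.
N / 1e23 = n * 6.022
N / 1e23 = 3.515 * 6.022
N / 1e23 = 21.16733, rounded to 4 dp:

21.1673


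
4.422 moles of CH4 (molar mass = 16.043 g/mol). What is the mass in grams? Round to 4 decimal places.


mass = n * M
mass = 4.422 * 16.043
mass = 70.942146 g, rounded to 4 dp:

70.9421 g


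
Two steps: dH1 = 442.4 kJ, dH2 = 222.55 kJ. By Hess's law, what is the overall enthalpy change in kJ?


Hess's law: enthalpy is a state function, so add the step enthalpies.
dH_total = dH1 + dH2 = 442.4 + (222.55)
dH_total = 664.95 kJ:

664.95 kJ


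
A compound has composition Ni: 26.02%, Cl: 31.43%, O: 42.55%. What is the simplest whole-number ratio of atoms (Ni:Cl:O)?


Assume 100 g of compound, divide each mass% by atomic mass to get moles, then normalize by the smallest to get a raw atom ratio.
Moles per 100 g: Ni: 26.02/58.693 = 0.4433, Cl: 31.43/35.453 = 0.8865, O: 42.55/15.999 = 2.6595
Raw ratio (divide by min = 0.4433): Ni: 1.0, Cl: 2.0, O: 5.999
Multiply by 1 to clear fractions: Ni: 1.0 ~= 1, Cl: 2.0 ~= 2, O: 5.999 ~= 6
Reduce by GCD to get the simplest whole-number ratio:

1:2:6


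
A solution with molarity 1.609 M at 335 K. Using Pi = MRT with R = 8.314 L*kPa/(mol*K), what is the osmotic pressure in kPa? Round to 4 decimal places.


Osmotic pressure (van't Hoff): Pi = M*R*T.
RT = 8.314 * 335 = 2785.19
Pi = 1.609 * 2785.19
Pi = 4481.37071 kPa, rounded to 4 dp:

4481.3707 kPa


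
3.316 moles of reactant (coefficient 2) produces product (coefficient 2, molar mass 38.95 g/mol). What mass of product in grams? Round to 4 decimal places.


Use the coefficient ratio to convert reactant moles to product moles, then multiply by the product's molar mass.
moles_P = moles_R * (coeff_P / coeff_R) = 3.316 * (2/2) = 3.316
mass_P = moles_P * M_P = 3.316 * 38.95
mass_P = 129.1582 g, rounded to 4 dp:

129.1582 g


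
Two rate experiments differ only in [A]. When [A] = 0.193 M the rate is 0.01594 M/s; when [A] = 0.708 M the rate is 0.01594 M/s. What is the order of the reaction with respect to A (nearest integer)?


Rate is proportional to [A]^n, so rate2/rate1 = ([A]2/[A]1)^n. Take logs to solve for n.
rate2/rate1 = 0.01594 / 0.01594 = 1.0
[A]2/[A]1 = 0.708 / 0.193 = 3.6684
n = ln(1.0) / ln(3.6684) = 0.0
Nearest integer order:

0


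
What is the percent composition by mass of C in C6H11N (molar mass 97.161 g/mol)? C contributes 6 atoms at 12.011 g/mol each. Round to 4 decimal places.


pct = 100 * (n_elem * M_elem) / M_total
mass_contribution = 6 * 12.011 = 72.066 g/mol
pct = 100 * 72.066 / 97.161
pct = 74.17173557 %, rounded to 4 dp:

74.1717 %


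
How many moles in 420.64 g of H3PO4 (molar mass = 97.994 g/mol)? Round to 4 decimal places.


n = mass / M
n = 420.64 / 97.994
n = 4.2925077 mol, rounded to 4 dp:

4.2925 mol


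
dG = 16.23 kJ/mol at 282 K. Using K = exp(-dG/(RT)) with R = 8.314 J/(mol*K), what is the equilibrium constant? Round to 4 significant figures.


dG is in kJ/mol; multiply by 1000 to match R in J/(mol*K).
RT = 8.314 * 282 = 2344.548 J/mol
exponent = -dG*1000 / (RT) = -(16.23*1000) / 2344.548 = -6.92244305
K = exp(-6.92244305)
K = 0.00098541957, rounded to 4 significant figures:

0.0009854


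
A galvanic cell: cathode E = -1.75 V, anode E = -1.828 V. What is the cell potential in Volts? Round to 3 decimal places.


Standard cell potential: E_cell = E_cathode - E_anode.
E_cell = -1.75 - (-1.828)
E_cell = 0.078 V, rounded to 3 dp:

0.078 V


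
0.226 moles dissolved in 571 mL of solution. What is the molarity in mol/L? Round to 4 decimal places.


Convert volume to liters: V_L = V_mL / 1000.
V_L = 571 / 1000 = 0.571 L
M = n / V_L = 0.226 / 0.571
M = 0.39579685 mol/L, rounded to 4 dp:

0.3958 mol/L


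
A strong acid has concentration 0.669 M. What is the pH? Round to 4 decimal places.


A strong acid dissociates completely, so [H+] equals the given concentration.
pH = -log10([H+]) = -log10(0.669)
pH = 0.17457388, rounded to 4 dp:

0.1746


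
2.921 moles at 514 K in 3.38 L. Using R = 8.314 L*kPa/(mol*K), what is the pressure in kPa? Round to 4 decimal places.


PV = nRT, solve for P = nRT / V.
nRT = 2.921 * 8.314 * 514 = 12482.5897
P = 12482.5897 / 3.38
P = 3693.07387574 kPa, rounded to 4 dp:

3693.0739 kPa


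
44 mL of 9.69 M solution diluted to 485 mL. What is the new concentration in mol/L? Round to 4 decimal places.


Dilution: M1*V1 = M2*V2, solve for M2.
M2 = M1*V1 / V2
M2 = 9.69 * 44 / 485
M2 = 426.36 / 485
M2 = 0.87909278 mol/L, rounded to 4 dp:

0.8791 mol/L


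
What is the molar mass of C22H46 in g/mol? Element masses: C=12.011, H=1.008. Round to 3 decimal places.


M = sum(count * atomic_mass) over atoms.
M = 22*12.011 + 46*1.008
M = 264.242 + 46.368
M = 310.61 g/mol, rounded to 3 dp:

310.610 g/mol


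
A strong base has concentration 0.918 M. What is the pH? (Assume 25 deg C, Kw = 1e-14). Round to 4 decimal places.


A strong base dissociates completely, so [OH-] equals the given concentration.
pOH = -log10([OH-]) = -log10(0.918) = 0.037157
pH = 14 - pOH = 14 - 0.037157
pH = 13.962843, rounded to 4 dp:

13.9628


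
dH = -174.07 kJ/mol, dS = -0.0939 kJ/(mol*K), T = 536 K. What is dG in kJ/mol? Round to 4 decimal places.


Gibbs: dG = dH - T*dS (consistent units, dS already in kJ/(mol*K)).
T*dS = 536 * -0.0939 = -50.3304
dG = -174.07 - (-50.3304)
dG = -123.7396 kJ/mol, rounded to 4 dp:

-123.7396 kJ/mol


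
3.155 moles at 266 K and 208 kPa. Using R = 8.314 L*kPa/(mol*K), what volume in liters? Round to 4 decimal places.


PV = nRT, solve for V = nRT / P.
nRT = 3.155 * 8.314 * 266 = 6977.3582
V = 6977.3582 / 208
V = 33.54499135 L, rounded to 4 dp:

33.5450 L


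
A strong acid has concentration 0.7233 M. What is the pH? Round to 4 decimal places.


A strong acid dissociates completely, so [H+] equals the given concentration.
pH = -log10([H+]) = -log10(0.7233)
pH = 0.14068153, rounded to 4 dp:

0.1407


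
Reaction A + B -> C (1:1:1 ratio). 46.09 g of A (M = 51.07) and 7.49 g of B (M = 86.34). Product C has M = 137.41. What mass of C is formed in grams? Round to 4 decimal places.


Find moles of each reactant; the smaller value is the limiting reagent in a 1:1:1 reaction, so moles_C equals moles of the limiter.
n_A = mass_A / M_A = 46.09 / 51.07 = 0.902487 mol
n_B = mass_B / M_B = 7.49 / 86.34 = 0.08675 mol
Limiting reagent: B (smaller), n_limiting = 0.08675 mol
mass_C = n_limiting * M_C = 0.08675 * 137.41
mass_C = 11.9203175 g, rounded to 4 dp:

11.9203 g


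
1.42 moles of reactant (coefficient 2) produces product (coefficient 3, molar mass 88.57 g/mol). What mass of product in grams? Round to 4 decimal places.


Use the coefficient ratio to convert reactant moles to product moles, then multiply by the product's molar mass.
moles_P = moles_R * (coeff_P / coeff_R) = 1.42 * (3/2) = 2.13
mass_P = moles_P * M_P = 2.13 * 88.57
mass_P = 188.6541 g, rounded to 4 dp:

188.6541 g


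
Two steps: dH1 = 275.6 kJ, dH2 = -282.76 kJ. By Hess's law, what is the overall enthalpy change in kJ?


Hess's law: enthalpy is a state function, so add the step enthalpies.
dH_total = dH1 + dH2 = 275.6 + (-282.76)
dH_total = -7.16 kJ:

-7.16 kJ


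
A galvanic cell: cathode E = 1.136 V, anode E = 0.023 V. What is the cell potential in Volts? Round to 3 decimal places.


Standard cell potential: E_cell = E_cathode - E_anode.
E_cell = 1.136 - (0.023)
E_cell = 1.113 V, rounded to 3 dp:

1.113 V


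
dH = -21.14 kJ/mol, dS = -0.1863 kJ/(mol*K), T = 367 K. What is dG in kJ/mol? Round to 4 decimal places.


Gibbs: dG = dH - T*dS (consistent units, dS already in kJ/(mol*K)).
T*dS = 367 * -0.1863 = -68.3721
dG = -21.14 - (-68.3721)
dG = 47.2321 kJ/mol, rounded to 4 dp:

47.2321 kJ/mol


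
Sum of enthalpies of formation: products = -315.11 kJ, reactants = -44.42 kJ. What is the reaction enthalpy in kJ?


dH_rxn = sum(dH_f products) - sum(dH_f reactants)
dH_rxn = -315.11 - (-44.42)
dH_rxn = -270.69 kJ:

-270.69 kJ


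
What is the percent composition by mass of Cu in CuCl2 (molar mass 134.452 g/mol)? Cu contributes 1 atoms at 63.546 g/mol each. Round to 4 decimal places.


pct = 100 * (n_elem * M_elem) / M_total
mass_contribution = 1 * 63.546 = 63.546 g/mol
pct = 100 * 63.546 / 134.452
pct = 47.26296373 %, rounded to 4 dp:

47.2630 %


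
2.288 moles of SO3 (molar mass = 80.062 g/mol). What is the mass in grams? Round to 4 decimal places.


mass = n * M
mass = 2.288 * 80.062
mass = 183.181856 g, rounded to 4 dp:

183.1819 g


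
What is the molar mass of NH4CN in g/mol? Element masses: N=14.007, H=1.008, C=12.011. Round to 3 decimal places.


M = sum(count * atomic_mass) over atoms.
M = 2*14.007 + 4*1.008 + 1*12.011
M = 28.014 + 4.032 + 12.011
M = 44.057 g/mol, rounded to 3 dp:

44.057 g/mol


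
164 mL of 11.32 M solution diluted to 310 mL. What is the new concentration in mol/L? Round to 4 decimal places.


Dilution: M1*V1 = M2*V2, solve for M2.
M2 = M1*V1 / V2
M2 = 11.32 * 164 / 310
M2 = 1856.48 / 310
M2 = 5.98864516 mol/L, rounded to 4 dp:

5.9886 mol/L


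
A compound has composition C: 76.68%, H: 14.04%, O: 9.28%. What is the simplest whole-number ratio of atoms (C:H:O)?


Assume 100 g of compound, divide each mass% by atomic mass to get moles, then normalize by the smallest to get a raw atom ratio.
Moles per 100 g: C: 76.68/12.011 = 6.3841, H: 14.04/1.008 = 13.9286, O: 9.28/15.999 = 0.58
Raw ratio (divide by min = 0.58): C: 11.006, H: 24.013, O: 1.0
Multiply by 1 to clear fractions: C: 11.006 ~= 11, H: 24.013 ~= 24, O: 1.0 ~= 1
Reduce by GCD to get the simplest whole-number ratio:

11:24:1


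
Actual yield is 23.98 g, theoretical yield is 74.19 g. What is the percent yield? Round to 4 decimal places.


% yield = 100 * actual / theoretical
% yield = 100 * 23.98 / 74.19
% yield = 32.32241542 %, rounded to 4 dp:

32.3224 %


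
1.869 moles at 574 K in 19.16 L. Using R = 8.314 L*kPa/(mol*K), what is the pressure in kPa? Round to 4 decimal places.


PV = nRT, solve for P = nRT / V.
nRT = 1.869 * 8.314 * 574 = 8919.3091
P = 8919.3091 / 19.16
P = 465.51717641 kPa, rounded to 4 dp:

465.5172 kPa


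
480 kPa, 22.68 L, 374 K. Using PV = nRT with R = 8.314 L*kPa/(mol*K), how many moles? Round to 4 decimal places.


PV = nRT, solve for n = PV / (RT).
PV = 480 * 22.68 = 10886.4
RT = 8.314 * 374 = 3109.436
n = 10886.4 / 3109.436
n = 3.50108508 mol, rounded to 4 dp:

3.5011 mol


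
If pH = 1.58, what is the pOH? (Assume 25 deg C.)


At 25 deg C, pH + pOH = 14.
pOH = 14 - pH = 14 - 1.58
pOH = 12.42:

12.42


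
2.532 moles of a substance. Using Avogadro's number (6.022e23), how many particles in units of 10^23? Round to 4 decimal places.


N = n * NA, then divide by 1e23 for the requested units.
N / 1e23 = n * 6.022
N / 1e23 = 2.532 * 6.022
N / 1e23 = 15.247704, rounded to 4 dp:

15.2477


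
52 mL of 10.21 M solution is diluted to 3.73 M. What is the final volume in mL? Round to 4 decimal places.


Dilution: M1*V1 = M2*V2, solve for V2.
V2 = M1*V1 / M2
V2 = 10.21 * 52 / 3.73
V2 = 530.92 / 3.73
V2 = 142.33780161 mL, rounded to 4 dp:

142.3378 mL


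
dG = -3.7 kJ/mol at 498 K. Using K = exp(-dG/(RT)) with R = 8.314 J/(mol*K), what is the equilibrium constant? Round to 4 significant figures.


dG is in kJ/mol; multiply by 1000 to match R in J/(mol*K).
RT = 8.314 * 498 = 4140.372 J/mol
exponent = -dG*1000 / (RT) = -(-3.7*1000) / 4140.372 = 0.89363951
K = exp(0.89363951)
K = 2.4440085, rounded to 4 significant figures:

2.444


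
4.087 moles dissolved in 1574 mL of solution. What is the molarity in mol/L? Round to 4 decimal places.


Convert volume to liters: V_L = V_mL / 1000.
V_L = 1574 / 1000 = 1.574 L
M = n / V_L = 4.087 / 1.574
M = 2.59656925 mol/L, rounded to 4 dp:

2.5966 mol/L


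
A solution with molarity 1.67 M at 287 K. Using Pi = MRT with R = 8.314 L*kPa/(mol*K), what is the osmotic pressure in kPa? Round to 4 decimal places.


Osmotic pressure (van't Hoff): Pi = M*R*T.
RT = 8.314 * 287 = 2386.118
Pi = 1.67 * 2386.118
Pi = 3984.81706 kPa, rounded to 4 dp:

3984.8171 kPa


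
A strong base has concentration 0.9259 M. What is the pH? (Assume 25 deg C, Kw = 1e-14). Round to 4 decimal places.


A strong base dissociates completely, so [OH-] equals the given concentration.
pOH = -log10([OH-]) = -log10(0.9259) = 0.033436
pH = 14 - pOH = 14 - 0.033436
pH = 13.966564, rounded to 4 dp:

13.9666


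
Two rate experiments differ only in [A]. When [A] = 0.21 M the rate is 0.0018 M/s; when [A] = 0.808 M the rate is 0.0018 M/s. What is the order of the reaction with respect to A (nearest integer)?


Rate is proportional to [A]^n, so rate2/rate1 = ([A]2/[A]1)^n. Take logs to solve for n.
rate2/rate1 = 0.0018 / 0.0018 = 1.0
[A]2/[A]1 = 0.808 / 0.21 = 3.8476
n = ln(1.0) / ln(3.8476) = 0.0
Nearest integer order:

0


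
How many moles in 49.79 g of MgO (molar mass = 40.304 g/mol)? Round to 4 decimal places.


n = mass / M
n = 49.79 / 40.304
n = 1.23536125 mol, rounded to 4 dp:

1.2354 mol


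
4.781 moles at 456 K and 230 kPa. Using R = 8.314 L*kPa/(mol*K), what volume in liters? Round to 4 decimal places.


PV = nRT, solve for V = nRT / P.
nRT = 4.781 * 8.314 * 456 = 18125.6507
V = 18125.6507 / 230
V = 78.80717696 L, rounded to 4 dp:

78.8072 L


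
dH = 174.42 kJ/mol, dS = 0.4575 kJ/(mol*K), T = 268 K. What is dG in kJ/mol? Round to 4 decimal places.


Gibbs: dG = dH - T*dS (consistent units, dS already in kJ/(mol*K)).
T*dS = 268 * 0.4575 = 122.61
dG = 174.42 - (122.61)
dG = 51.81 kJ/mol, rounded to 4 dp:

51.8100 kJ/mol


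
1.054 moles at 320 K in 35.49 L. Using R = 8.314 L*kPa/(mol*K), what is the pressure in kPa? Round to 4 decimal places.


PV = nRT, solve for P = nRT / V.
nRT = 1.054 * 8.314 * 320 = 2804.1459
P = 2804.1459 / 35.49
P = 79.01228233 kPa, rounded to 4 dp:

79.0123 kPa


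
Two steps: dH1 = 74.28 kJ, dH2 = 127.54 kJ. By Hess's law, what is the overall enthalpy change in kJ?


Hess's law: enthalpy is a state function, so add the step enthalpies.
dH_total = dH1 + dH2 = 74.28 + (127.54)
dH_total = 201.82 kJ:

201.82 kJ


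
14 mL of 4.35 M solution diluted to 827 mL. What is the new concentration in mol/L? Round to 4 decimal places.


Dilution: M1*V1 = M2*V2, solve for M2.
M2 = M1*V1 / V2
M2 = 4.35 * 14 / 827
M2 = 60.9 / 827
M2 = 0.07363966 mol/L, rounded to 4 dp:

0.0736 mol/L


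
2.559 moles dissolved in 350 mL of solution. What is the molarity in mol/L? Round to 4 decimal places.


Convert volume to liters: V_L = V_mL / 1000.
V_L = 350 / 1000 = 0.35 L
M = n / V_L = 2.559 / 0.35
M = 7.31142857 mol/L, rounded to 4 dp:

7.3114 mol/L


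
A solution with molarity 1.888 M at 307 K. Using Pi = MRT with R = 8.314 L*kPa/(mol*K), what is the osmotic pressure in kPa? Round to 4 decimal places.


Osmotic pressure (van't Hoff): Pi = M*R*T.
RT = 8.314 * 307 = 2552.398
Pi = 1.888 * 2552.398
Pi = 4818.927424 kPa, rounded to 4 dp:

4818.9274 kPa


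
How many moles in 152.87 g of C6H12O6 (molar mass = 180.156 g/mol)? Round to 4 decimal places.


n = mass / M
n = 152.87 / 180.156
n = 0.84854237 mol, rounded to 4 dp:

0.8485 mol


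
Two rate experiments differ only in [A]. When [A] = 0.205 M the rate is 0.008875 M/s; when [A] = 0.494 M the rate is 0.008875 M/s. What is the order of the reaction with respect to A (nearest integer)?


Rate is proportional to [A]^n, so rate2/rate1 = ([A]2/[A]1)^n. Take logs to solve for n.
rate2/rate1 = 0.008875 / 0.008875 = 1.0
[A]2/[A]1 = 0.494 / 0.205 = 2.4098
n = ln(1.0) / ln(2.4098) = 0.0
Nearest integer order:

0


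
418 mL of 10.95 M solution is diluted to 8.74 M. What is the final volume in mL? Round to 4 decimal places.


Dilution: M1*V1 = M2*V2, solve for V2.
V2 = M1*V1 / M2
V2 = 10.95 * 418 / 8.74
V2 = 4577.1 / 8.74
V2 = 523.69565217 mL, rounded to 4 dp:

523.6957 mL


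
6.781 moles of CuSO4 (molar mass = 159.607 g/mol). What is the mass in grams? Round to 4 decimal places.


mass = n * M
mass = 6.781 * 159.607
mass = 1082.295067 g, rounded to 4 dp:

1082.2951 g


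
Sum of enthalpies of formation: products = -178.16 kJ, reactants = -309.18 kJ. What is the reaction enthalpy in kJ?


dH_rxn = sum(dH_f products) - sum(dH_f reactants)
dH_rxn = -178.16 - (-309.18)
dH_rxn = 131.02 kJ:

131.02 kJ


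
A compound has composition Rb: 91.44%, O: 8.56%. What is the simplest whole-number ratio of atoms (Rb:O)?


Assume 100 g of compound, divide each mass% by atomic mass to get moles, then normalize by the smallest to get a raw atom ratio.
Moles per 100 g: Rb: 91.44/85.468 = 1.0699, O: 8.56/15.999 = 0.535
Raw ratio (divide by min = 0.535): Rb: 2.0, O: 1.0
Multiply by 1 to clear fractions: Rb: 2.0 ~= 2, O: 1.0 ~= 1
Reduce by GCD to get the simplest whole-number ratio:

2:1


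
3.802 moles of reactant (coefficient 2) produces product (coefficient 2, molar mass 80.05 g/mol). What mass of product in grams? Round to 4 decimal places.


Use the coefficient ratio to convert reactant moles to product moles, then multiply by the product's molar mass.
moles_P = moles_R * (coeff_P / coeff_R) = 3.802 * (2/2) = 3.802
mass_P = moles_P * M_P = 3.802 * 80.05
mass_P = 304.3501 g, rounded to 4 dp:

304.3501 g


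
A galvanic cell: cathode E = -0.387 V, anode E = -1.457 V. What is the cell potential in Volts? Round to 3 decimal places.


Standard cell potential: E_cell = E_cathode - E_anode.
E_cell = -0.387 - (-1.457)
E_cell = 1.07 V, rounded to 3 dp:

1.070 V


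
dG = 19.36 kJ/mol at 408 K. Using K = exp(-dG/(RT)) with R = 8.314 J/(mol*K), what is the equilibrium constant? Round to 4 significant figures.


dG is in kJ/mol; multiply by 1000 to match R in J/(mol*K).
RT = 8.314 * 408 = 3392.112 J/mol
exponent = -dG*1000 / (RT) = -(19.36*1000) / 3392.112 = -5.70735872
K = exp(-5.70735872)
K = 0.0033214338, rounded to 4 significant figures:

0.003321


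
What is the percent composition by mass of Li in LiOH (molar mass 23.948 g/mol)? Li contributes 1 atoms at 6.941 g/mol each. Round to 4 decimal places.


pct = 100 * (n_elem * M_elem) / M_total
mass_contribution = 1 * 6.941 = 6.941 g/mol
pct = 100 * 6.941 / 23.948
pct = 28.9836312 %, rounded to 4 dp:

28.9836 %


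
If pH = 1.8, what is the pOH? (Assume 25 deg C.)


At 25 deg C, pH + pOH = 14.
pOH = 14 - pH = 14 - 1.8
pOH = 12.2:

12.20


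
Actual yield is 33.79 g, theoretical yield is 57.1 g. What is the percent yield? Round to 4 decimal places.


% yield = 100 * actual / theoretical
% yield = 100 * 33.79 / 57.1
% yield = 59.17688266 %, rounded to 4 dp:

59.1769 %


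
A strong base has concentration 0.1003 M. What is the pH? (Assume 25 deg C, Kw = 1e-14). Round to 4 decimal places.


A strong base dissociates completely, so [OH-] equals the given concentration.
pOH = -log10([OH-]) = -log10(0.1003) = 0.998699
pH = 14 - pOH = 14 - 0.998699
pH = 13.001301, rounded to 4 dp:

13.0013


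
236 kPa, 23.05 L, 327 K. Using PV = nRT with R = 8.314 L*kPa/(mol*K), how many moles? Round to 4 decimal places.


PV = nRT, solve for n = PV / (RT).
PV = 236 * 23.05 = 5439.8
RT = 8.314 * 327 = 2718.678
n = 5439.8 / 2718.678
n = 2.00089897 mol, rounded to 4 dp:

2.0009 mol


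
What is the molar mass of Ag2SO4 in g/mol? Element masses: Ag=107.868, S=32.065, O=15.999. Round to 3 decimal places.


M = sum(count * atomic_mass) over atoms.
M = 2*107.868 + 1*32.065 + 4*15.999
M = 215.736 + 32.065 + 63.996
M = 311.797 g/mol, rounded to 3 dp:

311.797 g/mol


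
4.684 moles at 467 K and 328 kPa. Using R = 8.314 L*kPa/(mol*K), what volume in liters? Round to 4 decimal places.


PV = nRT, solve for V = nRT / P.
nRT = 4.684 * 8.314 * 467 = 18186.2764
V = 18186.2764 / 328
V = 55.44596463 L, rounded to 4 dp:

55.4460 L


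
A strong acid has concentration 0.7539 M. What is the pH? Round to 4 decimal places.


A strong acid dissociates completely, so [H+] equals the given concentration.
pH = -log10([H+]) = -log10(0.7539)
pH = 0.12268626, rounded to 4 dp:

0.1227


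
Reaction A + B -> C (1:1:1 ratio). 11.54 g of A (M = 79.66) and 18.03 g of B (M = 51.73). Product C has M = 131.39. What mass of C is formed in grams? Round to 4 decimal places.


Find moles of each reactant; the smaller value is the limiting reagent in a 1:1:1 reaction, so moles_C equals moles of the limiter.
n_A = mass_A / M_A = 11.54 / 79.66 = 0.144866 mol
n_B = mass_B / M_B = 18.03 / 51.73 = 0.34854 mol
Limiting reagent: A (smaller), n_limiting = 0.144866 mol
mass_C = n_limiting * M_C = 0.144866 * 131.39
mass_C = 19.03394374 g, rounded to 4 dp:

19.0339 g


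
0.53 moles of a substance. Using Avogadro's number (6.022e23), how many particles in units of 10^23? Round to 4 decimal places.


N = n * NA, then divide by 1e23 for the requested units.
N / 1e23 = n * 6.022
N / 1e23 = 0.53 * 6.022
N / 1e23 = 3.19166, rounded to 4 dp:

3.1917


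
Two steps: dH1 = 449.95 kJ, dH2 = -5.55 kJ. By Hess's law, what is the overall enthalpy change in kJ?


Hess's law: enthalpy is a state function, so add the step enthalpies.
dH_total = dH1 + dH2 = 449.95 + (-5.55)
dH_total = 444.4 kJ:

444.40 kJ


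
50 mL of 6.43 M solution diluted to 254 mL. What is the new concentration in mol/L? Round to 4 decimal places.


Dilution: M1*V1 = M2*V2, solve for M2.
M2 = M1*V1 / V2
M2 = 6.43 * 50 / 254
M2 = 321.5 / 254
M2 = 1.26574803 mol/L, rounded to 4 dp:

1.2657 mol/L


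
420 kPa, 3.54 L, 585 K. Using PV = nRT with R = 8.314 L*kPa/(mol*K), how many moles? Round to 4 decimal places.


PV = nRT, solve for n = PV / (RT).
PV = 420 * 3.54 = 1486.8
RT = 8.314 * 585 = 4863.69
n = 1486.8 / 4863.69
n = 0.30569383 mol, rounded to 4 dp:

0.3057 mol


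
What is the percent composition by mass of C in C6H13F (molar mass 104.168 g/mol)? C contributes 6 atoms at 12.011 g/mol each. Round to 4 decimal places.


pct = 100 * (n_elem * M_elem) / M_total
mass_contribution = 6 * 12.011 = 72.066 g/mol
pct = 100 * 72.066 / 104.168
pct = 69.18247446 %, rounded to 4 dp:

69.1825 %


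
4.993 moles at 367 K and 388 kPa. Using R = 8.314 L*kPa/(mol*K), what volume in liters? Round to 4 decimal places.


PV = nRT, solve for V = nRT / P.
nRT = 4.993 * 8.314 * 367 = 15234.8313
V = 15234.8313 / 388
V = 39.26502912 L, rounded to 4 dp:

39.2650 L


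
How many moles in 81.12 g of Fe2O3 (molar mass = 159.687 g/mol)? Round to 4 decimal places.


n = mass / M
n = 81.12 / 159.687
n = 0.50799376 mol, rounded to 4 dp:

0.5080 mol


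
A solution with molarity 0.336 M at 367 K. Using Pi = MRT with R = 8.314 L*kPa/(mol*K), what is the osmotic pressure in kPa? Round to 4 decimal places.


Osmotic pressure (van't Hoff): Pi = M*R*T.
RT = 8.314 * 367 = 3051.238
Pi = 0.336 * 3051.238
Pi = 1025.215968 kPa, rounded to 4 dp:

1025.2160 kPa


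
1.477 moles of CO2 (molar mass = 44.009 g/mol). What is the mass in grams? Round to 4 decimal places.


mass = n * M
mass = 1.477 * 44.009
mass = 65.001293 g, rounded to 4 dp:

65.0013 g


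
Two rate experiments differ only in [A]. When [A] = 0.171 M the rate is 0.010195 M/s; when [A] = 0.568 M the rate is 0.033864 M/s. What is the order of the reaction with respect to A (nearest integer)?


Rate is proportional to [A]^n, so rate2/rate1 = ([A]2/[A]1)^n. Take logs to solve for n.
rate2/rate1 = 0.033864 / 0.010195 = 3.3216
[A]2/[A]1 = 0.568 / 0.171 = 3.3216
n = ln(3.3216) / ln(3.3216) = 1.0
Nearest integer order:

1


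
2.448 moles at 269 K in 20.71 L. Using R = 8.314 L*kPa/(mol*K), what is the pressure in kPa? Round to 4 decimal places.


PV = nRT, solve for P = nRT / V.
nRT = 2.448 * 8.314 * 269 = 5474.8688
P = 5474.8688 / 20.71
P = 264.35870594 kPa, rounded to 4 dp:

264.3587 kPa


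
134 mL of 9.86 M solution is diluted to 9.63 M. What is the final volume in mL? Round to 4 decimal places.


Dilution: M1*V1 = M2*V2, solve for V2.
V2 = M1*V1 / M2
V2 = 9.86 * 134 / 9.63
V2 = 1321.24 / 9.63
V2 = 137.20041537 mL, rounded to 4 dp:

137.2004 mL


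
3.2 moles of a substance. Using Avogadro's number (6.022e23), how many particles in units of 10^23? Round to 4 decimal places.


N = n * NA, then divide by 1e23 for the requested units.
N / 1e23 = n * 6.022
N / 1e23 = 3.2 * 6.022
N / 1e23 = 19.2704, rounded to 4 dp:

19.2704


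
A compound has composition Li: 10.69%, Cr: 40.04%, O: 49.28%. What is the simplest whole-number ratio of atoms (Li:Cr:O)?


Assume 100 g of compound, divide each mass% by atomic mass to get moles, then normalize by the smallest to get a raw atom ratio.
Moles per 100 g: Li: 10.69/6.941 = 1.5401, Cr: 40.04/51.996 = 0.7701, O: 49.28/15.999 = 3.0802
Raw ratio (divide by min = 0.7701): Li: 2.0, Cr: 1.0, O: 4.0
Multiply by 1 to clear fractions: Li: 2.0 ~= 2, Cr: 1.0 ~= 1, O: 4.0 ~= 4
Reduce by GCD to get the simplest whole-number ratio:

2:1:4


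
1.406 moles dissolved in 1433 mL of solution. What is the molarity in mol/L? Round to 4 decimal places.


Convert volume to liters: V_L = V_mL / 1000.
V_L = 1433 / 1000 = 1.433 L
M = n / V_L = 1.406 / 1.433
M = 0.98115841 mol/L, rounded to 4 dp:

0.9812 mol/L


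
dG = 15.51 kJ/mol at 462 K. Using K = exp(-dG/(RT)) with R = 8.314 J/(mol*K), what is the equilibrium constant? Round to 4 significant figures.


dG is in kJ/mol; multiply by 1000 to match R in J/(mol*K).
RT = 8.314 * 462 = 3841.068 J/mol
exponent = -dG*1000 / (RT) = -(15.51*1000) / 3841.068 = -4.03793945
K = exp(-4.03793945)
K = 0.01763377, rounded to 4 significant figures:

0.01763


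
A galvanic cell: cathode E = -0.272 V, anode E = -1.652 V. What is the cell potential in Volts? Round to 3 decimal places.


Standard cell potential: E_cell = E_cathode - E_anode.
E_cell = -0.272 - (-1.652)
E_cell = 1.38 V, rounded to 3 dp:

1.380 V


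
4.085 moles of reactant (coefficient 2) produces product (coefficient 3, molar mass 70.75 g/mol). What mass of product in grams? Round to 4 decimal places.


Use the coefficient ratio to convert reactant moles to product moles, then multiply by the product's molar mass.
moles_P = moles_R * (coeff_P / coeff_R) = 4.085 * (3/2) = 6.1275
mass_P = moles_P * M_P = 6.1275 * 70.75
mass_P = 433.520625 g, rounded to 4 dp:

433.5206 g


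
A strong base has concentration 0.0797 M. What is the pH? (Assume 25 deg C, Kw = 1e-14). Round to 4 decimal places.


A strong base dissociates completely, so [OH-] equals the given concentration.
pOH = -log10([OH-]) = -log10(0.0797) = 1.098542
pH = 14 - pOH = 14 - 1.098542
pH = 12.901458, rounded to 4 dp:

12.9015


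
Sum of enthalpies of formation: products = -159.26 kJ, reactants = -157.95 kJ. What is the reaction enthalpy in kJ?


dH_rxn = sum(dH_f products) - sum(dH_f reactants)
dH_rxn = -159.26 - (-157.95)
dH_rxn = -1.31 kJ:

-1.31 kJ


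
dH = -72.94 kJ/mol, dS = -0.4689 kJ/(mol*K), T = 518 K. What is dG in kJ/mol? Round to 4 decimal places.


Gibbs: dG = dH - T*dS (consistent units, dS already in kJ/(mol*K)).
T*dS = 518 * -0.4689 = -242.8902
dG = -72.94 - (-242.8902)
dG = 169.9502 kJ/mol, rounded to 4 dp:

169.9502 kJ/mol


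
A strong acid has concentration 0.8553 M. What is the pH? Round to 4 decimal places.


A strong acid dissociates completely, so [H+] equals the given concentration.
pH = -log10([H+]) = -log10(0.8553)
pH = 0.06788153, rounded to 4 dp:

0.0679


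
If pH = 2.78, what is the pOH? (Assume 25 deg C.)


At 25 deg C, pH + pOH = 14.
pOH = 14 - pH = 14 - 2.78
pOH = 11.22:

11.22


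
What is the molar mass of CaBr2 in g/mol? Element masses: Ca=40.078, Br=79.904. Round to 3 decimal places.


M = sum(count * atomic_mass) over atoms.
M = 1*40.078 + 2*79.904
M = 40.078 + 159.808
M = 199.886 g/mol, rounded to 3 dp:

199.886 g/mol


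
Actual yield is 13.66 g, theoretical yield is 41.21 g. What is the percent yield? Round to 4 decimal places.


% yield = 100 * actual / theoretical
% yield = 100 * 13.66 / 41.21
% yield = 33.14729435 %, rounded to 4 dp:

33.1473 %


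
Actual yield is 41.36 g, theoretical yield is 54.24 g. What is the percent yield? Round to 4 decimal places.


% yield = 100 * actual / theoretical
% yield = 100 * 41.36 / 54.24
% yield = 76.25368732 %, rounded to 4 dp:

76.2537 %


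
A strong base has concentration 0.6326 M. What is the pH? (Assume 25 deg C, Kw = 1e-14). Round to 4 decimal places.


A strong base dissociates completely, so [OH-] equals the given concentration.
pOH = -log10([OH-]) = -log10(0.6326) = 0.198871
pH = 14 - pOH = 14 - 0.198871
pH = 13.801129, rounded to 4 dp:

13.8011


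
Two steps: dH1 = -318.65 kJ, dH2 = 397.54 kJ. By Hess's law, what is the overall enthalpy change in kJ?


Hess's law: enthalpy is a state function, so add the step enthalpies.
dH_total = dH1 + dH2 = -318.65 + (397.54)
dH_total = 78.89 kJ:

78.89 kJ


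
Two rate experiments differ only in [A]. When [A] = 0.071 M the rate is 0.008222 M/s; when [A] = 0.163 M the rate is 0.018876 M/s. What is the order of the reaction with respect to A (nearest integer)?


Rate is proportional to [A]^n, so rate2/rate1 = ([A]2/[A]1)^n. Take logs to solve for n.
rate2/rate1 = 0.018876 / 0.008222 = 2.2958
[A]2/[A]1 = 0.163 / 0.071 = 2.2958
n = ln(2.2958) / ln(2.2958) = 1.0
Nearest integer order:

1


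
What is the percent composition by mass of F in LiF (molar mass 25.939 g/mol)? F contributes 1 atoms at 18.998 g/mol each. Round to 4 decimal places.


pct = 100 * (n_elem * M_elem) / M_total
mass_contribution = 1 * 18.998 = 18.998 g/mol
pct = 100 * 18.998 / 25.939
pct = 73.24106558 %, rounded to 4 dp:

73.2411 %


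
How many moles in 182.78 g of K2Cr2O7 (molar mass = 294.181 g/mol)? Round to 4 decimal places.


n = mass / M
n = 182.78 / 294.181
n = 0.62131817 mol, rounded to 4 dp:

0.6213 mol


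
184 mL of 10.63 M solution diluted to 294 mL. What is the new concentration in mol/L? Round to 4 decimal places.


Dilution: M1*V1 = M2*V2, solve for M2.
M2 = M1*V1 / V2
M2 = 10.63 * 184 / 294
M2 = 1955.92 / 294
M2 = 6.65278912 mol/L, rounded to 4 dp:

6.6528 mol/L


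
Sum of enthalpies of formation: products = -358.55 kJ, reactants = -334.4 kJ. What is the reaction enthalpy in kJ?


dH_rxn = sum(dH_f products) - sum(dH_f reactants)
dH_rxn = -358.55 - (-334.4)
dH_rxn = -24.15 kJ:

-24.15 kJ


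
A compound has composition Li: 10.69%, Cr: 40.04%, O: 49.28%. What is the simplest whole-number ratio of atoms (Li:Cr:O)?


Assume 100 g of compound, divide each mass% by atomic mass to get moles, then normalize by the smallest to get a raw atom ratio.
Moles per 100 g: Li: 10.69/6.941 = 1.5401, Cr: 40.04/51.996 = 0.7701, O: 49.28/15.999 = 3.0802
Raw ratio (divide by min = 0.7701): Li: 2.0, Cr: 1.0, O: 4.0
Multiply by 1 to clear fractions: Li: 2.0 ~= 2, Cr: 1.0 ~= 1, O: 4.0 ~= 4
Reduce by GCD to get the simplest whole-number ratio:

2:1:4


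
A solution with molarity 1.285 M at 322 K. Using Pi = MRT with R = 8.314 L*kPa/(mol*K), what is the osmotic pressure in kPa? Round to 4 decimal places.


Osmotic pressure (van't Hoff): Pi = M*R*T.
RT = 8.314 * 322 = 2677.108
Pi = 1.285 * 2677.108
Pi = 3440.08378 kPa, rounded to 4 dp:

3440.0838 kPa


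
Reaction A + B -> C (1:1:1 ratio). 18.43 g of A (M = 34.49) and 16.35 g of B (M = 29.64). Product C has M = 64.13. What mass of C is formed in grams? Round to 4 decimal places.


Find moles of each reactant; the smaller value is the limiting reagent in a 1:1:1 reaction, so moles_C equals moles of the limiter.
n_A = mass_A / M_A = 18.43 / 34.49 = 0.534358 mol
n_B = mass_B / M_B = 16.35 / 29.64 = 0.551619 mol
Limiting reagent: A (smaller), n_limiting = 0.534358 mol
mass_C = n_limiting * M_C = 0.534358 * 64.13
mass_C = 34.26837854 g, rounded to 4 dp:

34.2684 g


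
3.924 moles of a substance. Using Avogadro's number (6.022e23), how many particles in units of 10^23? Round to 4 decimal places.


N = n * NA, then divide by 1e23 for the requested units.
N / 1e23 = n * 6.022
N / 1e23 = 3.924 * 6.022
N / 1e23 = 23.630328, rounded to 4 dp:

23.6303


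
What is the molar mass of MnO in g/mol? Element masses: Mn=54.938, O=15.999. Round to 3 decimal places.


M = sum(count * atomic_mass) over atoms.
M = 1*54.938 + 1*15.999
M = 54.938 + 15.999
M = 70.937 g/mol, rounded to 3 dp:

70.937 g/mol


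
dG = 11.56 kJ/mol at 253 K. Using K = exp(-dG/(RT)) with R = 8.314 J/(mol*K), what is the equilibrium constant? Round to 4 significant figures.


dG is in kJ/mol; multiply by 1000 to match R in J/(mol*K).
RT = 8.314 * 253 = 2103.442 J/mol
exponent = -dG*1000 / (RT) = -(11.56*1000) / 2103.442 = -5.4957541
K = exp(-5.4957541)
K = 0.0041041604, rounded to 4 significant figures:

0.004104


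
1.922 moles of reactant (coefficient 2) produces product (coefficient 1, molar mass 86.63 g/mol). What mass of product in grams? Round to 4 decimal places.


Use the coefficient ratio to convert reactant moles to product moles, then multiply by the product's molar mass.
moles_P = moles_R * (coeff_P / coeff_R) = 1.922 * (1/2) = 0.961
mass_P = moles_P * M_P = 0.961 * 86.63
mass_P = 83.25143 g, rounded to 4 dp:

83.2514 g


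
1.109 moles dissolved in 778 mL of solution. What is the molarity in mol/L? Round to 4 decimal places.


Convert volume to liters: V_L = V_mL / 1000.
V_L = 778 / 1000 = 0.778 L
M = n / V_L = 1.109 / 0.778
M = 1.42544987 mol/L, rounded to 4 dp:

1.4254 mol/L


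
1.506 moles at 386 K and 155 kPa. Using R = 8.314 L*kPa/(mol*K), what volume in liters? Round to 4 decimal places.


PV = nRT, solve for V = nRT / P.
nRT = 1.506 * 8.314 * 386 = 4833.0612
V = 4833.0612 / 155
V = 31.18104 L, rounded to 4 dp:

31.1810 L


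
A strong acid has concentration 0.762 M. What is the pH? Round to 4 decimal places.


A strong acid dissociates completely, so [H+] equals the given concentration.
pH = -log10([H+]) = -log10(0.762)
pH = 0.11804503, rounded to 4 dp:

0.1180


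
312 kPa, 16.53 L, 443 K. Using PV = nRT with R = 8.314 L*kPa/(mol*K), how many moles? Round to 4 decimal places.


PV = nRT, solve for n = PV / (RT).
PV = 312 * 16.53 = 5157.36
RT = 8.314 * 443 = 3683.102
n = 5157.36 / 3683.102
n = 1.40027618 mol, rounded to 4 dp:

1.4003 mol


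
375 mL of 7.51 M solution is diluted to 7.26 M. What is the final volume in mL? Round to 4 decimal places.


Dilution: M1*V1 = M2*V2, solve for V2.
V2 = M1*V1 / M2
V2 = 7.51 * 375 / 7.26
V2 = 2816.25 / 7.26
V2 = 387.91322314 mL, rounded to 4 dp:

387.9132 mL


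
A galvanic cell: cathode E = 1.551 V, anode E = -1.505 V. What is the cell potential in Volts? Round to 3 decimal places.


Standard cell potential: E_cell = E_cathode - E_anode.
E_cell = 1.551 - (-1.505)
E_cell = 3.056 V, rounded to 3 dp:

3.056 V


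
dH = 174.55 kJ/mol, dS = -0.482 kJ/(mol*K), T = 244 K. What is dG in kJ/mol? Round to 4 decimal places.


Gibbs: dG = dH - T*dS (consistent units, dS already in kJ/(mol*K)).
T*dS = 244 * -0.482 = -117.608
dG = 174.55 - (-117.608)
dG = 292.158 kJ/mol, rounded to 4 dp:

292.1580 kJ/mol


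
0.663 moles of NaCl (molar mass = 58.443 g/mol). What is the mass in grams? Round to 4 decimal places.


mass = n * M
mass = 0.663 * 58.443
mass = 38.747709 g, rounded to 4 dp:

38.7477 g


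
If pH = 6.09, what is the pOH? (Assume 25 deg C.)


At 25 deg C, pH + pOH = 14.
pOH = 14 - pH = 14 - 6.09
pOH = 7.91:

7.91


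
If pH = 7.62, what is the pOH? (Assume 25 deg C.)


At 25 deg C, pH + pOH = 14.
pOH = 14 - pH = 14 - 7.62
pOH = 6.38:

6.38


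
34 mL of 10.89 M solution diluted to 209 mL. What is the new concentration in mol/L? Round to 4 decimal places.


Dilution: M1*V1 = M2*V2, solve for M2.
M2 = M1*V1 / V2
M2 = 10.89 * 34 / 209
M2 = 370.26 / 209
M2 = 1.77157895 mol/L, rounded to 4 dp:

1.7716 mol/L


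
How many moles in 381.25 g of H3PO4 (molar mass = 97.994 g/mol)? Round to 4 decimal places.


n = mass / M
n = 381.25 / 97.994
n = 3.89054432 mol, rounded to 4 dp:

3.8905 mol


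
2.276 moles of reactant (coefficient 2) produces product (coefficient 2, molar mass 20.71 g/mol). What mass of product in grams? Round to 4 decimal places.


Use the coefficient ratio to convert reactant moles to product moles, then multiply by the product's molar mass.
moles_P = moles_R * (coeff_P / coeff_R) = 2.276 * (2/2) = 2.276
mass_P = moles_P * M_P = 2.276 * 20.71
mass_P = 47.13596 g, rounded to 4 dp:

47.1360 g


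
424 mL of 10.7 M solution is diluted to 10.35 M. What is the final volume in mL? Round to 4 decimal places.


Dilution: M1*V1 = M2*V2, solve for V2.
V2 = M1*V1 / M2
V2 = 10.7 * 424 / 10.35
V2 = 4536.8 / 10.35
V2 = 438.33816425 mL, rounded to 4 dp:

438.3382 mL


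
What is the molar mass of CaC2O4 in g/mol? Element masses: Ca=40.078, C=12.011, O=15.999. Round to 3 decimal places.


M = sum(count * atomic_mass) over atoms.
M = 1*40.078 + 2*12.011 + 4*15.999
M = 40.078 + 24.022 + 63.996
M = 128.096 g/mol, rounded to 3 dp:

128.096 g/mol
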